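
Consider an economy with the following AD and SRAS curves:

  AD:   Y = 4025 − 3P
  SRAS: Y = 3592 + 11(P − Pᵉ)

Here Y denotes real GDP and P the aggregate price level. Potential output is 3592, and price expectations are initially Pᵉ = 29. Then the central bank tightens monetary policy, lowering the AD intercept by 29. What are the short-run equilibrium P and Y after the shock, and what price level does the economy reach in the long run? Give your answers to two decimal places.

Short run: P = 51.64, Y = 3841.07. Long run: P = 134.67.

AD shifts left: new AD is Y = 3996 − 3P. With Pᵉ = 29, SRAS is Y = 3273 + 11P.
Short run: 3996 − 3P = 3273 + 11P gives 723 = 14P, so P = 51.64 and Y = 3996 − 3P = 3841.07.
Y = 3841.07 is above potential 3592; expectations adjust and SRAS shifts left until Y = 3592.
Long run: on the new AD curve, 3592 = 3996 − 3P gives P = 134.67.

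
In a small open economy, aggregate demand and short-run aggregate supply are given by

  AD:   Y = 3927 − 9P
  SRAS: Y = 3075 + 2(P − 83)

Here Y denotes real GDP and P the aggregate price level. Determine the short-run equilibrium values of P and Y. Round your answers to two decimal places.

P = 92.55, Y = 3094.09

Write SRAS as Y = 3075 + 2P − 166 = 2909 + 2P.
Set AD = SRAS: 3927 − 9P = 2909 + 2P, so 1018 = 11P and P = 92.55.
Substituting into AD, Y = 3927 − 9P = 3094.09.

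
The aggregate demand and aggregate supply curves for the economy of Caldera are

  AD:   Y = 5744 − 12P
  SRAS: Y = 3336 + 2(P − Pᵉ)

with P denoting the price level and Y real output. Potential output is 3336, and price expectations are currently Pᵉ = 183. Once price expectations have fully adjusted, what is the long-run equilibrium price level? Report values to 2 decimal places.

Long-run P = 200.67

Short run: with Pᵉ = 183, SRAS is Y = 2970 + 2P. Setting AD = SRAS gives 2774 = 14P, so P = 198.14 and Y = 5744 − 12P = 3366.29.
Output 3366.29 is above potential 3336, so over time expected prices rise and SRAS shifts left until Y returns to 3336.
Long run: Y = 3336 on the AD curve gives 3336 = 5744 − 12P, so P = 200.67.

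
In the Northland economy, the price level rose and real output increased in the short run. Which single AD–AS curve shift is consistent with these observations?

P rose and Y rose. An AD shift moves P and Y in the same direction; an SRAS shift moves them in opposite directions.
Here P and Y moved in the same direction, so the AD curve shifted.
Since Y rose, AD shifted right.

AD shifted right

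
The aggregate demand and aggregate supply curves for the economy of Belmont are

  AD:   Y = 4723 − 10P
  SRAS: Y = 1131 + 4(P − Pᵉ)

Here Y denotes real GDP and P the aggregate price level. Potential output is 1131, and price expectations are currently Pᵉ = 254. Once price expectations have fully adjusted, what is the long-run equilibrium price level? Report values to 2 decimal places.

Long-run P = 359.20

Short run: with Pᵉ = 254, SRAS is Y = 115 + 4P. Setting AD = SRAS gives 4608 = 14P, so P = 329.14 and Y = 4723 − 10P = 1431.57.
Output 1431.57 is above potential 1131, so over time expected prices rise and SRAS shifts left until Y returns to 1131.
Long run: Y = 1131 on the AD curve gives 1131 = 4723 − 10P, so P = 359.20.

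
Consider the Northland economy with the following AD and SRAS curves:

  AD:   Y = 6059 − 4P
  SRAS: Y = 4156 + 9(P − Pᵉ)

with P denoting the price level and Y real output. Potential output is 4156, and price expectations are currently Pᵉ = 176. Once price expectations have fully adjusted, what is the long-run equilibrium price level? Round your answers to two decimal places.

Long-run P = 475.75

Short run: with Pᵉ = 176, SRAS is Y = 2572 + 9P. Setting AD = SRAS gives 3487 = 13P, so P = 268.23 and Y = 6059 − 4P = 4986.08.
Output 4986.08 is above potential 4156, so over time expected prices rise and SRAS shifts left until Y returns to 4156.
Long run: Y = 4156 on the AD curve gives 4156 = 6059 − 4P, so P = 475.75.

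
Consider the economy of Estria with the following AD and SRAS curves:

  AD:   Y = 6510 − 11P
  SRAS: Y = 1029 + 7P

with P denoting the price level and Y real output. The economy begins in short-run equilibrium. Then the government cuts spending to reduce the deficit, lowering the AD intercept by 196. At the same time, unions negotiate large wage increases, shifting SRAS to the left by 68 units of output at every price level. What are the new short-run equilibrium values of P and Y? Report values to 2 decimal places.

After both shocks: AD is Y = 6314 − 11P and SRAS is Y = 961 + 7P.
Setting them equal: 5353 = 18P, so P = 297.39.
Substituting into AD, Y = 3042.72.

P = 297.39, Y = 3042.72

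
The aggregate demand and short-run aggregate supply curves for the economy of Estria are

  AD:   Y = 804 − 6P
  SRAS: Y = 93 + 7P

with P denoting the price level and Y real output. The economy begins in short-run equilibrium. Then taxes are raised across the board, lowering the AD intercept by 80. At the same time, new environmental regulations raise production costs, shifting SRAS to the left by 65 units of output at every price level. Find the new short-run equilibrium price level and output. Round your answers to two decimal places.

After both shocks: AD is Y = 724 − 6P and SRAS is Y = 28 + 7P.
Setting them equal: 696 = 13P, so P = 53.54.
Substituting into AD, Y = 402.77.

P = 53.54, Y = 402.77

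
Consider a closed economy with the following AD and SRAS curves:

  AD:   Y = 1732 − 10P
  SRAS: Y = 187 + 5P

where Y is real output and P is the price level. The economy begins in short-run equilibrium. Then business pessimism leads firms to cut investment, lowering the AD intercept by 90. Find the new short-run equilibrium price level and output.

This is a negative demand shock: AD shifts left.
New AD: Y = 1642 − 10P.
Set AD = SRAS: 1642 − 10P = 187 + 5P, so 1455 = 15P and P = 97.
Y = 1642 − 10·97 = 672.

P = 97, Y = 672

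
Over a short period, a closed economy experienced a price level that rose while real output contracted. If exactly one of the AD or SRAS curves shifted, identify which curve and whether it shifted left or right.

SRAS shifted left

P rose and Y fell. An AD shift moves P and Y in the same direction; an SRAS shift moves them in opposite directions.
Here P and Y moved in opposite directions, so the SRAS curve shifted.
Since Y fell, SRAS shifted left.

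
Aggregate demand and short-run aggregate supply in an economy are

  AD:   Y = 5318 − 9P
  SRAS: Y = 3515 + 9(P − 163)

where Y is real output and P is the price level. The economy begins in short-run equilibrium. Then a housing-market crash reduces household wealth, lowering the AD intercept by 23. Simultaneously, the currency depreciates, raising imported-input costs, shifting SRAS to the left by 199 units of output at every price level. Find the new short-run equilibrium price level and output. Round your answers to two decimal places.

After both shocks: AD is Y = 5295 − 9P and SRAS is Y = 1849 + 9P.
Setting them equal: 3446 = 18P, so P = 191.44.
Substituting into AD, Y = 3572.00.

P = 191.44, Y = 3572.00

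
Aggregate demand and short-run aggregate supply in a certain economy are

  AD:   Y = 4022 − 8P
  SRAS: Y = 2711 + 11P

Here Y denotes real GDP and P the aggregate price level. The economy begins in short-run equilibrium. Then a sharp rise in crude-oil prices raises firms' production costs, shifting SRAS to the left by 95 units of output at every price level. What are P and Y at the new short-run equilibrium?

P = 74, Y = 3430

This is a negative supply shock: SRAS shifts left.
New SRAS: Y = 2616 + 11P.
Set AD = SRAS: 4022 − 8P = 2616 + 11P, so 1406 = 19P and P = 74.
Y = 4022 − 8·74 = 3430.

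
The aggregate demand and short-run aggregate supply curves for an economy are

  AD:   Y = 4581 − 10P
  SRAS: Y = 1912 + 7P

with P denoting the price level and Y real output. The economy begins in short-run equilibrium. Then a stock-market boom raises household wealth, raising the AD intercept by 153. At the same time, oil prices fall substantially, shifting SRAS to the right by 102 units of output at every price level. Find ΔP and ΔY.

After both shocks: AD is Y = 4734 − 10P and SRAS is Y = 2014 + 7P.
Setting them equal: 2720 = 17P, so P = 160.
Y = 4734 − 10·160 = 3134.
Initially P = 157, Y = 3011, so ΔP = +3 and ΔY = +123.

ΔP = +3, ΔY = +123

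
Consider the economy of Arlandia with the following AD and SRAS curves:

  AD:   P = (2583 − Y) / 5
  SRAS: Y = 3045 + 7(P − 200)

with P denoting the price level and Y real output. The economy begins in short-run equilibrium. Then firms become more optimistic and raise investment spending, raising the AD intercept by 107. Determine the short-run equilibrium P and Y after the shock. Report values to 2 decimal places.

P = 87.08, Y = 2254.58

This is a positive demand shock: AD shifts right.
New AD: Y = 2690 − 5P.
SRAS can be written Y = 1645 + 7P.
Set AD = SRAS: 2690 − 5P = 1645 + 7P, so 1045 = 12P and P = 87.08.
Substituting into AD, Y = 2254.58.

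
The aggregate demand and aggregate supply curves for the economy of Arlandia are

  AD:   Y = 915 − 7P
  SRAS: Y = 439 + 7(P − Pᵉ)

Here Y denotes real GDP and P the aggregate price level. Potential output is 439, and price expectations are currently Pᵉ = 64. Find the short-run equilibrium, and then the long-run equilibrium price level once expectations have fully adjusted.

Short run: P = 66, Y = 453. Long run: P = 68.

Short run: with Pᵉ = 64, SRAS is Y = 7P − 9. Setting AD = SRAS gives 924 = 14P, so P = 66 and Y = 915 − 7·66 = 453.
Output 453 is above potential 439, so over time expected prices rise and SRAS shifts left until Y returns to 439.
Long run: Y = 439 on the AD curve gives 439 = 915 − 7P, so P = 68.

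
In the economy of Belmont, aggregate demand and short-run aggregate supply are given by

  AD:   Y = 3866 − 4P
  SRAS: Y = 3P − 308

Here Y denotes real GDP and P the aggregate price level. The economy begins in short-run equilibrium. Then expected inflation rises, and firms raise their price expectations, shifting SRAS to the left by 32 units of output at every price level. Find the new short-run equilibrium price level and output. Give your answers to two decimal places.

P = 600.86, Y = 1462.57

This is a negative supply shock: SRAS shifts left.
New SRAS: Y = 3P − 340.
Set AD = SRAS: 3866 − 4P = 3P − 340, so 4206 = 7P and P = 600.86.
Substituting into AD, Y = 1462.57.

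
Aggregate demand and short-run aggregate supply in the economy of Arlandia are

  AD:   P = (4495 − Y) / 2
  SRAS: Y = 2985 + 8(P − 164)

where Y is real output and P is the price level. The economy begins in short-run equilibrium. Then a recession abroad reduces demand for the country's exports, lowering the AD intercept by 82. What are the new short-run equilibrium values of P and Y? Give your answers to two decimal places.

This is a negative demand shock: AD shifts left.
New AD: Y = 4413 − 2P.
SRAS can be written Y = 1673 + 8P.
Set AD = SRAS: 4413 − 2P = 1673 + 8P, so 2740 = 10P and P = 274.00.
Substituting into AD, Y = 3865.00.

P = 274.00, Y = 3865.00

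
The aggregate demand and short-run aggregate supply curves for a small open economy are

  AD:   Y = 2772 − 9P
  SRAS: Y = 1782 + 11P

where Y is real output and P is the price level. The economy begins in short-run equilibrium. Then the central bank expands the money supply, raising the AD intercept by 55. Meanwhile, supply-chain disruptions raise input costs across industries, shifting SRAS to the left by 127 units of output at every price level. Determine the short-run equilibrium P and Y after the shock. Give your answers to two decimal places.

After both shocks: AD is Y = 2827 − 9P and SRAS is Y = 1655 + 11P.
Setting them equal: 1172 = 20P, so P = 58.60.
Substituting into AD, Y = 2299.60.

P = 58.60, Y = 2299.60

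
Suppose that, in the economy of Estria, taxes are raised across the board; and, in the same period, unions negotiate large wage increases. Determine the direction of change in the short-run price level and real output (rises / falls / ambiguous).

The first event is a negative demand shock: AD shifts left, which by itself pushes P down and Y down.
The second is an adverse supply shock: SRAS shifts left, which by itself pushes P up and Y down.
The two shocks push P in opposite directions, so the effect on P is ambiguous. Both shocks push Y down, so Y falls.

Price level: ambiguous; output: falls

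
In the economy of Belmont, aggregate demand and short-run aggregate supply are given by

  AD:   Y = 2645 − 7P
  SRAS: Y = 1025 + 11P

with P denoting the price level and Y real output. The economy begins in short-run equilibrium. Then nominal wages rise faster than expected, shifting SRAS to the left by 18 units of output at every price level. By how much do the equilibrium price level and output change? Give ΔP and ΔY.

ΔP = +1, ΔY = -7

This is a negative supply shock: SRAS shifts left.
New SRAS: Y = 1007 + 11P.
Set AD = SRAS: 2645 − 7P = 1007 + 11P, so 1638 = 18P and P = 91.
Y = 2645 − 7·91 = 2008.
Initially P = 90, Y = 2015, so ΔP = +1 and ΔY = -7.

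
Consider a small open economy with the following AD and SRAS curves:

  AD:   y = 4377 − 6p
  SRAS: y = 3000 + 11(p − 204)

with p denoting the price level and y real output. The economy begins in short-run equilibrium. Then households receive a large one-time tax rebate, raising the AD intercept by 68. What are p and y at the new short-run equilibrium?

This is a positive demand shock: AD shifts right.
New AD: y = 4445 − 6p.
SRAS can be written y = 756 + 11p.
Set AD = SRAS: 4445 − 6p = 756 + 11p, so 3689 = 17p and p = 217.
y = 4445 − 6·217 = 3143.

p = 217, y = 3143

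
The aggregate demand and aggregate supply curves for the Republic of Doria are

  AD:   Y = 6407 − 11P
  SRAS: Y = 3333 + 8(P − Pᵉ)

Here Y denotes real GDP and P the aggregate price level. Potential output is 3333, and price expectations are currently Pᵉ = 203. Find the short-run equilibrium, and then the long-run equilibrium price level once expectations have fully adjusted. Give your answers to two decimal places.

Short run: with Pᵉ = 203, SRAS is Y = 1709 + 8P. Setting AD = SRAS gives 4698 = 19P, so P = 247.26 and Y = 6407 − 11P = 3687.11.
Output 3687.11 is above potential 3333, so over time expected prices rise and SRAS shifts left until Y returns to 3333.
Long run: Y = 3333 on the AD curve gives 3333 = 6407 − 11P, so P = 279.45.

Short run: P = 247.26, Y = 3687.11. Long run: P = 279.45.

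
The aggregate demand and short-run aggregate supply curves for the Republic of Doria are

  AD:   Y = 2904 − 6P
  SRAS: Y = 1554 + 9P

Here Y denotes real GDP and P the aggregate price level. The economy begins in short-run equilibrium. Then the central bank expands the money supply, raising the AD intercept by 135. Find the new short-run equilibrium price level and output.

This is a positive demand shock: AD shifts right.
New AD: Y = 3039 − 6P.
Set AD = SRAS: 3039 − 6P = 1554 + 9P, so 1485 = 15P and P = 99.
Y = 3039 − 6·99 = 2445.

P = 99, Y = 2445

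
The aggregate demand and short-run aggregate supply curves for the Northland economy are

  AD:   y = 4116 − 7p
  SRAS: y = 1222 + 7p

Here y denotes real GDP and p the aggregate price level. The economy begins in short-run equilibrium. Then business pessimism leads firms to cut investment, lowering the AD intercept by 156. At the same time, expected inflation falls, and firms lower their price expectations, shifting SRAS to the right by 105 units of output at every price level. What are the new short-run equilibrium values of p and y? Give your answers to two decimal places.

After both shocks: AD is y = 3960 − 7p and SRAS is y = 1327 + 7p.
Setting them equal: 2633 = 14p, so p = 188.07.
Substituting into AD, y = 2643.50.

p = 188.07, y = 2643.50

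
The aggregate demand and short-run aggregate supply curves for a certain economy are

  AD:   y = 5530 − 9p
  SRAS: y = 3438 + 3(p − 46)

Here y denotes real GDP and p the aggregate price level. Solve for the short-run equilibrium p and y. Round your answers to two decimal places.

p = 185.83, y = 3857.50

Write SRAS as y = 3438 + 3p − 138 = 3300 + 3p.
Set AD = SRAS: 5530 − 9p = 3300 + 3p, so 2230 = 12p and p = 185.83.
Substituting into AD, y = 5530 − 9p = 3857.50.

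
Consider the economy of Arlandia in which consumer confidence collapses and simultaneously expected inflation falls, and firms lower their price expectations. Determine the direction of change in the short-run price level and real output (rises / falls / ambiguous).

The first event is a negative demand shock: AD shifts left, which by itself pushes P down and Y down.
The second is a favourable supply shock: SRAS shifts right, which by itself pushes P down and Y up.
Both shocks push P down, so P falls. The two shocks push Y in opposite directions, so the effect on Y is ambiguous.

Price level: falls; output: ambiguous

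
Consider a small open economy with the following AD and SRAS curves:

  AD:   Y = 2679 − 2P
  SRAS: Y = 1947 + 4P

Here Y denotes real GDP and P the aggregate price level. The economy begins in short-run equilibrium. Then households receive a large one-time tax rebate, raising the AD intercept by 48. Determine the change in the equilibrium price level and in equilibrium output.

ΔP = +8, ΔY = +32

This is a positive demand shock: AD shifts right.
New AD: Y = 2727 − 2P.
Set AD = SRAS: 2727 − 2P = 1947 + 4P, so 780 = 6P and P = 130.
Y = 2727 − 2·130 = 2467.
Initially P = 122, Y = 2435, so ΔP = +8 and ΔY = +32.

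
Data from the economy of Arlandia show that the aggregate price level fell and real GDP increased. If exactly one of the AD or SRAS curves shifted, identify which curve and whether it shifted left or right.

SRAS shifted right

P fell and Y rose. An AD shift moves P and Y in the same direction; an SRAS shift moves them in opposite directions.
Here P and Y moved in opposite directions, so the SRAS curve shifted.
Since Y rose, SRAS shifted right.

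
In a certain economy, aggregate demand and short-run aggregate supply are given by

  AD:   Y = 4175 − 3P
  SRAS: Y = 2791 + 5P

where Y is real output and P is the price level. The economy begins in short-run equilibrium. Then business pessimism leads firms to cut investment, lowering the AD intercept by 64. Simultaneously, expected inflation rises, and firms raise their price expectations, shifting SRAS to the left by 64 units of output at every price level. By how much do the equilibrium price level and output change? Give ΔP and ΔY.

After both shocks: AD is Y = 4111 − 3P and SRAS is Y = 2727 + 5P.
Setting them equal: 1384 = 8P, so P = 173.
Y = 4111 − 3·173 = 3592.
Initially P = 173, Y = 3656, so ΔP = +0 and ΔY = -64.

ΔP = +0, ΔY = -64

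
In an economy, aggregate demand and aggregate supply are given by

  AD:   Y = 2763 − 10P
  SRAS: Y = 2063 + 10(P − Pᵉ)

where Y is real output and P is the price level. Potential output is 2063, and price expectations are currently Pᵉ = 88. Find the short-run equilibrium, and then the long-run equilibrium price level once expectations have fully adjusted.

Short run: P = 79, Y = 1973. Long run: P = 70.

Short run: with Pᵉ = 88, SRAS is Y = 1183 + 10P. Setting AD = SRAS gives 1580 = 20P, so P = 79 and Y = 2763 − 10·79 = 1973.
Output 1973 is below potential 2063, so over time expected prices fall and SRAS shifts right until Y returns to 2063.
Long run: Y = 2063 on the AD curve gives 2063 = 2763 − 10P, so P = 70.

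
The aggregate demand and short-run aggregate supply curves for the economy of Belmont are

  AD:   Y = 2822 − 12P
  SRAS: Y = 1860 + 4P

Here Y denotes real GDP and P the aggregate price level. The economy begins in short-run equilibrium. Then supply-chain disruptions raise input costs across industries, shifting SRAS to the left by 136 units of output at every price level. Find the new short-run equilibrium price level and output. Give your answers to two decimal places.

P = 68.63, Y = 1998.50

This is a negative supply shock: SRAS shifts left.
New SRAS: Y = 1724 + 4P.
Set AD = SRAS: 2822 − 12P = 1724 + 4P, so 1098 = 16P and P = 68.63.
Substituting into AD, Y = 1998.50.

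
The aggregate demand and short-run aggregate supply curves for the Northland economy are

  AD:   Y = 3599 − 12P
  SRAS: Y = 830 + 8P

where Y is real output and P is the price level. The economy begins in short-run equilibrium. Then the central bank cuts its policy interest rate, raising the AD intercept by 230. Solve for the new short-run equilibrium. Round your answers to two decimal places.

This is a positive demand shock: AD shifts right.
New AD: Y = 3829 − 12P.
Set AD = SRAS: 3829 − 12P = 830 + 8P, so 2999 = 20P and P = 149.95.
Substituting into AD, Y = 2029.60.

P = 149.95, Y = 2029.60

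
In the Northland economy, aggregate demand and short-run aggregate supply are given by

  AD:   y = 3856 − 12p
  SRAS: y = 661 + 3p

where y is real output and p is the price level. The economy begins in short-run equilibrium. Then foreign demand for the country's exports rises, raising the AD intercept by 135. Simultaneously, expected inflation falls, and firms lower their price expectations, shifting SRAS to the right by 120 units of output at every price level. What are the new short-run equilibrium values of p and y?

After both shocks: AD is y = 3991 − 12p and SRAS is y = 781 + 3p.
Setting them equal: 3210 = 15p, so p = 214.
y = 3991 − 12·214 = 1423.

p = 214, y = 1423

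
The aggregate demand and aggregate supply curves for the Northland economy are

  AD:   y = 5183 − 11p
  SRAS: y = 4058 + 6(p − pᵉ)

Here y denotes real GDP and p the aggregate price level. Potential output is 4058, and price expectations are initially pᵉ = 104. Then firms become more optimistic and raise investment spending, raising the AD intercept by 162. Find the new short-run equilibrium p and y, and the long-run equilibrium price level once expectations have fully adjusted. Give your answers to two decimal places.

Short run: p = 112.41, y = 4108.47. Long run: p = 117.00.

AD shifts right: new AD is y = 5345 − 11p. With pᵉ = 104, SRAS is y = 3434 + 6p.
Short run: 5345 − 11p = 3434 + 6p gives 1911 = 17p, so p = 112.41 and y = 5345 − 11p = 4108.47.
y = 4108.47 is above potential 4058; expectations adjust and SRAS shifts left until y = 4058.
Long run: on the new AD curve, 4058 = 5345 − 11p gives p = 117.00.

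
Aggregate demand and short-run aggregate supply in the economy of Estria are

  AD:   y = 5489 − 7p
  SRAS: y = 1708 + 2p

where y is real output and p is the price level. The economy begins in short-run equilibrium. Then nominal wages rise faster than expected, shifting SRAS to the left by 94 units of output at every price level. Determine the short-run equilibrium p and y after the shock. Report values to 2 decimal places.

This is a negative supply shock: SRAS shifts left.
New SRAS: y = 1614 + 2p.
Set AD = SRAS: 5489 − 7p = 1614 + 2p, so 3875 = 9p and p = 430.56.
Substituting into AD, y = 2475.11.

p = 430.56, y = 2475.11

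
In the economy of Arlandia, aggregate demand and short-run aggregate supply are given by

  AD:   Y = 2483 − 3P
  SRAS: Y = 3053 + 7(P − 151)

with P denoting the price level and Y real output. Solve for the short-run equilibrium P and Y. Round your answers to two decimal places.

P = 48.70, Y = 2336.90

Write SRAS as Y = 3053 + 7P − 1057 = 1996 + 7P.
Set AD = SRAS: 2483 − 3P = 1996 + 7P, so 487 = 10P and P = 48.70.
Substituting into AD, Y = 2483 − 3P = 2336.90.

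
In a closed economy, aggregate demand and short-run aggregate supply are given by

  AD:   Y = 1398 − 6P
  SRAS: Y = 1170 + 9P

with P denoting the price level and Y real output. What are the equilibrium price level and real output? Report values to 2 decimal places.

Set AD = SRAS: 1398 − 6P = 1170 + 9P, so 228 = 15P and P = 15.20.
Substituting into AD, Y = 1398 − 6P = 1306.80.

P = 15.20, Y = 1306.80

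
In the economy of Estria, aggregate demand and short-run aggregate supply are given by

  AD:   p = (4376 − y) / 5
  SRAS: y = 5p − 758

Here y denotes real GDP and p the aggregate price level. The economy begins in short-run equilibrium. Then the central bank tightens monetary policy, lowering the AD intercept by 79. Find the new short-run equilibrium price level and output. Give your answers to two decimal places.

p = 505.50, y = 1769.50

This is a negative demand shock: AD shifts left.
New AD: y = 4297 − 5p.
Set AD = SRAS: 4297 − 5p = 5p − 758, so 5055 = 10p and p = 505.50.
Substituting into AD, y = 1769.50.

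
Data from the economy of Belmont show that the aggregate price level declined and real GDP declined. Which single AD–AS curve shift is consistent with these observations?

P fell and Y fell. An AD shift moves P and Y in the same direction; an SRAS shift moves them in opposite directions.
Here P and Y moved in the same direction, so the AD curve shifted.
Since Y fell, AD shifted left.

AD shifted left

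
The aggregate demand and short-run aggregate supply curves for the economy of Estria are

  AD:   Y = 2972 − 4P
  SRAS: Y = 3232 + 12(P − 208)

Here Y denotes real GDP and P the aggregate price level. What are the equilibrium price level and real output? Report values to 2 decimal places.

Write SRAS as Y = 3232 + 12P − 2496 = 736 + 12P.
Set AD = SRAS: 2972 − 4P = 736 + 12P, so 2236 = 16P and P = 139.75.
Substituting into AD, Y = 2972 − 4P = 2413.00.

P = 139.75, Y = 2413.00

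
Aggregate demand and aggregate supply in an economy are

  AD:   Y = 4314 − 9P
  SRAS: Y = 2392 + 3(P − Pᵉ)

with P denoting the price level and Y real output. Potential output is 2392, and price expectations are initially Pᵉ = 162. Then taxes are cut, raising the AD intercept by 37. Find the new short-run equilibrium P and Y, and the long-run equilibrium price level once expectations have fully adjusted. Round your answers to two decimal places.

Short run: P = 203.75, Y = 2517.25. Long run: P = 217.67.

AD shifts right: new AD is Y = 4351 − 9P. With Pᵉ = 162, SRAS is Y = 1906 + 3P.
Short run: 4351 − 9P = 1906 + 3P gives 2445 = 12P, so P = 203.75 and Y = 4351 − 9P = 2517.25.
Y = 2517.25 is above potential 2392; expectations adjust and SRAS shifts left until Y = 2392.
Long run: on the new AD curve, 2392 = 4351 − 9P gives P = 217.67.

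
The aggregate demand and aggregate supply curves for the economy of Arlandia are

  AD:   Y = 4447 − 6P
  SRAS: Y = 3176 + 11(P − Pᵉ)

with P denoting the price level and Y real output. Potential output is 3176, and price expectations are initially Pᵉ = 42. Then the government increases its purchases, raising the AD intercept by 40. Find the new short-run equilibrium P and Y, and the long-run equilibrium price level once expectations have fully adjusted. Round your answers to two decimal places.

Short run: P = 104.29, Y = 3861.24. Long run: P = 218.50.

AD shifts right: new AD is Y = 4487 − 6P. With Pᵉ = 42, SRAS is Y = 2714 + 11P.
Short run: 4487 − 6P = 2714 + 11P gives 1773 = 17P, so P = 104.29 and Y = 4487 − 6P = 3861.24.
Y = 3861.24 is above potential 3176; expectations adjust and SRAS shifts left until Y = 3176.
Long run: on the new AD curve, 3176 = 4487 − 6P gives P = 218.50.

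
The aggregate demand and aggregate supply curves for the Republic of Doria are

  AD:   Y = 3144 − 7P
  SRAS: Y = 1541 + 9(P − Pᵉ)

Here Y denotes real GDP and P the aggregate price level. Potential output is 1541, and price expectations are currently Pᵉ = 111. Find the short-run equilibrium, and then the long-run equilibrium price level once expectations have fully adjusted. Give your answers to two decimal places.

Short run: with Pᵉ = 111, SRAS is Y = 542 + 9P. Setting AD = SRAS gives 2602 = 16P, so P = 162.63 and Y = 3144 − 7P = 2005.63.
Output 2005.63 is above potential 1541, so over time expected prices rise and SRAS shifts left until Y returns to 1541.
Long run: Y = 1541 on the AD curve gives 1541 = 3144 − 7P, so P = 229.00.

Short run: P = 162.63, Y = 2005.63. Long run: P = 229.00.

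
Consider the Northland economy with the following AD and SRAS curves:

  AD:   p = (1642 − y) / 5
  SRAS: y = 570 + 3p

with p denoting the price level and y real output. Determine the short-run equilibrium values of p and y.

p = 134, y = 972

Rearrange AD to y = 1642 − 5p.
Set AD = SRAS: 1642 − 5p = 570 + 3p, so 1072 = 8p and p = 134.
Then y = 1642 − 5·134 = 972.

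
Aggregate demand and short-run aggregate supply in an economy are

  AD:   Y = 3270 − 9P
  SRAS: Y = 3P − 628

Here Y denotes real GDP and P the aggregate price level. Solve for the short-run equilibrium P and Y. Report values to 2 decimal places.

P = 324.83, Y = 346.50

Set AD = SRAS: 3270 − 9P = 3P − 628, so 3898 = 12P and P = 324.83.
Substituting into AD, Y = 3270 − 9P = 346.50.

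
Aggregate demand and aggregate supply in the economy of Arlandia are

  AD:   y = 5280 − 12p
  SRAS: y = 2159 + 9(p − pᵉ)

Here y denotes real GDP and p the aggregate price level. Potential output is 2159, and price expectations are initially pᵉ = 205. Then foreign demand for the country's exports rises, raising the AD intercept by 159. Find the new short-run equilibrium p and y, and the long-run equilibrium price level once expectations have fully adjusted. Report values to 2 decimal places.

AD shifts right: new AD is y = 5439 − 12p. With pᵉ = 205, SRAS is y = 314 + 9p.
Short run: 5439 − 12p = 314 + 9p gives 5125 = 21p, so p = 244.05 and y = 5439 − 12p = 2510.43.
y = 2510.43 is above potential 2159; expectations adjust and SRAS shifts left until y = 2159.
Long run: on the new AD curve, 2159 = 5439 − 12p gives p = 273.33.

Short run: p = 244.05, y = 2510.43. Long run: p = 273.33.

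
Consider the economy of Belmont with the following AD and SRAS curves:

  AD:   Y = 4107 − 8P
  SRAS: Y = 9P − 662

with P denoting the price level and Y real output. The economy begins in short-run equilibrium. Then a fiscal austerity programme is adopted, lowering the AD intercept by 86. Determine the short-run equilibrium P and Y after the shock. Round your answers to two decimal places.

P = 275.47, Y = 1817.24

This is a negative demand shock: AD shifts left.
New AD: Y = 4021 − 8P.
Set AD = SRAS: 4021 − 8P = 9P − 662, so 4683 = 17P and P = 275.47.
Substituting into AD, Y = 1817.24.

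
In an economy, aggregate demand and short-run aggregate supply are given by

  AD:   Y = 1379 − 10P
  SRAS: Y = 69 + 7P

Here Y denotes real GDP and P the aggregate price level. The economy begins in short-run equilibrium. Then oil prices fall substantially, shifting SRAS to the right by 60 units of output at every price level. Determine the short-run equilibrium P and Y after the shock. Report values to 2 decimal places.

P = 73.53, Y = 643.71

This is a positive supply shock: SRAS shifts right.
New SRAS: Y = 129 + 7P.
Set AD = SRAS: 1379 − 10P = 129 + 7P, so 1250 = 17P and P = 73.53.
Substituting into AD, Y = 643.71.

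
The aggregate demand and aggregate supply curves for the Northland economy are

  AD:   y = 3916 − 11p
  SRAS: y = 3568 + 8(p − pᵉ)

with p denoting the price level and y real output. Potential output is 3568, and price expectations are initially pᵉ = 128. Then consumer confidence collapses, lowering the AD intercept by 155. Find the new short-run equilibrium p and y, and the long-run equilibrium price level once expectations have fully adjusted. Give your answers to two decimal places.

AD shifts left: new AD is y = 3761 − 11p. With pᵉ = 128, SRAS is y = 2544 + 8p.
Short run: 3761 − 11p = 2544 + 8p gives 1217 = 19p, so p = 64.05 and y = 3761 − 11p = 3056.42.
y = 3056.42 is below potential 3568; expectations adjust and SRAS shifts right until y = 3568.
Long run: on the new AD curve, 3568 = 3761 − 11p gives p = 17.55.

Short run: p = 64.05, y = 3056.42. Long run: p = 17.55.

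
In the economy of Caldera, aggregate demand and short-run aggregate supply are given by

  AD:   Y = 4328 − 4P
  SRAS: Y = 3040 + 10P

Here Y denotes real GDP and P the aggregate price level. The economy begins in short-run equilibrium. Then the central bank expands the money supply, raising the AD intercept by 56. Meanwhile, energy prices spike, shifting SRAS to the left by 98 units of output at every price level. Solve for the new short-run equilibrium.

P = 103, Y = 3972

After both shocks: AD is Y = 4384 − 4P and SRAS is Y = 2942 + 10P.
Setting them equal: 1442 = 14P, so P = 103.
Y = 4384 − 4·103 = 3972.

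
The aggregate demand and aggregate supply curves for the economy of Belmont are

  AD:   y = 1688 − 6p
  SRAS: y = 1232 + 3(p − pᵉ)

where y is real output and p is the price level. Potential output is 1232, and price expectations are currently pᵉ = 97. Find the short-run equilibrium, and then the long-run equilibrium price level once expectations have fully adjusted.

Short run: with pᵉ = 97, SRAS is y = 941 + 3p. Setting AD = SRAS gives 747 = 9p, so p = 83 and y = 1688 − 6·83 = 1190.
Output 1190 is below potential 1232, so over time expected prices fall and SRAS shifts right until y returns to 1232.
Long run: y = 1232 on the AD curve gives 1232 = 1688 − 6p, so p = 76.

Short run: p = 83, y = 1190. Long run: p = 76.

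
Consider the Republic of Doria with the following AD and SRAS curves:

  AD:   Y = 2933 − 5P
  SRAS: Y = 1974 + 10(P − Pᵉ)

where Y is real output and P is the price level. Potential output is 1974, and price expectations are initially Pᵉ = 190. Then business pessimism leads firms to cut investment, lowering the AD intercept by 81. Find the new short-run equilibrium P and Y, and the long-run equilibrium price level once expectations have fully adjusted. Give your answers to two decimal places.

AD shifts left: new AD is Y = 2852 − 5P. With Pᵉ = 190, SRAS is Y = 74 + 10P.
Short run: 2852 − 5P = 74 + 10P gives 2778 = 15P, so P = 185.20 and Y = 2852 − 5P = 1926.00.
Y = 1926.00 is below potential 1974; expectations adjust and SRAS shifts right until Y = 1974.
Long run: on the new AD curve, 1974 = 2852 − 5P gives P = 175.60.

Short run: P = 185.20, Y = 1926.00. Long run: P = 175.60.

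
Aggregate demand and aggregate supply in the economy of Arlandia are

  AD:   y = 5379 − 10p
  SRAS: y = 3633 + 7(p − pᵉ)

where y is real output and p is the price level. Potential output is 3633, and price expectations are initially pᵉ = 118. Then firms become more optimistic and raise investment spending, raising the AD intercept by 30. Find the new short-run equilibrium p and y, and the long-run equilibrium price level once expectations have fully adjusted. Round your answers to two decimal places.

AD shifts right: new AD is y = 5409 − 10p. With pᵉ = 118, SRAS is y = 2807 + 7p.
Short run: 5409 − 10p = 2807 + 7p gives 2602 = 17p, so p = 153.06 and y = 5409 − 10p = 3878.41.
y = 3878.41 is above potential 3633; expectations adjust and SRAS shifts left until y = 3633.
Long run: on the new AD curve, 3633 = 5409 − 10p gives p = 177.60.

Short run: p = 153.06, y = 3878.41. Long run: p = 177.60.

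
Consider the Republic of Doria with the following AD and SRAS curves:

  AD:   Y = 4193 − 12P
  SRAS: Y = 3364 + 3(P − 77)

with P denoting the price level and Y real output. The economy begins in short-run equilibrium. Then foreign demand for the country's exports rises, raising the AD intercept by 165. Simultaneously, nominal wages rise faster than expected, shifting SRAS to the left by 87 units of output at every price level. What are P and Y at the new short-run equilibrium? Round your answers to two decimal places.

After both shocks: AD is Y = 4358 − 12P and SRAS is Y = 3046 + 3P.
Setting them equal: 1312 = 15P, so P = 87.47.
Substituting into AD, Y = 3308.40.

P = 87.47, Y = 3308.40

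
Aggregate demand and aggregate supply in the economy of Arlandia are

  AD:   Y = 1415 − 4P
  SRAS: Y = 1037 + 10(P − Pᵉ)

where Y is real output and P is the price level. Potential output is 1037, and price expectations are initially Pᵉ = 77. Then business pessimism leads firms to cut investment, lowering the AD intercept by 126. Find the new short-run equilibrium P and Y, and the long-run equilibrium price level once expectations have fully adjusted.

Short run: P = 73, Y = 997. Long run: P = 63.

AD shifts left: new AD is Y = 1289 − 4P. With Pᵉ = 77, SRAS is Y = 267 + 10P.
Short run: 1289 − 4P = 267 + 10P gives 1022 = 14P, so P = 73 and Y = 1289 − 4·73 = 997.
Y = 997 is below potential 1037; expectations adjust and SRAS shifts right until Y = 1037.
Long run: on the new AD curve, 1037 = 1289 − 4P gives P = 63.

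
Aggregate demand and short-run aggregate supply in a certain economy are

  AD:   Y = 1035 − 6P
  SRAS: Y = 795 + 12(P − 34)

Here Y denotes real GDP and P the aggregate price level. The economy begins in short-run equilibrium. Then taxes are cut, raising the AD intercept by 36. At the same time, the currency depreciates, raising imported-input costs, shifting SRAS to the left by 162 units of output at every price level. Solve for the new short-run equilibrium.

After both shocks: AD is Y = 1071 − 6P and SRAS is Y = 225 + 12P.
Setting them equal: 846 = 18P, so P = 47.
Y = 1071 − 6·47 = 789.

P = 47, Y = 789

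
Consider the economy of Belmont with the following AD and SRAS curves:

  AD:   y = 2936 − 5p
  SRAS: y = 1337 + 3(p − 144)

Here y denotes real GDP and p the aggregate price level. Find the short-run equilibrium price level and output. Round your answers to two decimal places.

p = 253.88, y = 1666.63

Write SRAS as y = 1337 + 3p − 432 = 905 + 3p.
Set AD = SRAS: 2936 − 5p = 905 + 3p, so 2031 = 8p and p = 253.88.
Substituting into AD, y = 2936 − 5p = 1666.63.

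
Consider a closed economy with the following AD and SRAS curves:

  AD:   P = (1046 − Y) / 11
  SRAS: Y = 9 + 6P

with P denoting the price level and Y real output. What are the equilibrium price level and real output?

P = 61, Y = 375

Rearrange AD to Y = 1046 − 11P.
Set AD = SRAS: 1046 − 11P = 9 + 6P, so 1037 = 17P and P = 61.
Then Y = 1046 − 11·61 = 375.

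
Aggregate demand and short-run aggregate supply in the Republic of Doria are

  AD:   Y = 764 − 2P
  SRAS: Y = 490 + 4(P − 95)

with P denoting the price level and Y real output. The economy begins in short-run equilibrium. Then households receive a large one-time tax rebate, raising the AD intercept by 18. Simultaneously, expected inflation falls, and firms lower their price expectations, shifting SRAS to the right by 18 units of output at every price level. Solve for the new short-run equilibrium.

P = 109, Y = 564

After both shocks: AD is Y = 782 − 2P and SRAS is Y = 128 + 4P.
Setting them equal: 654 = 6P, so P = 109.
Y = 782 − 2·109 = 564.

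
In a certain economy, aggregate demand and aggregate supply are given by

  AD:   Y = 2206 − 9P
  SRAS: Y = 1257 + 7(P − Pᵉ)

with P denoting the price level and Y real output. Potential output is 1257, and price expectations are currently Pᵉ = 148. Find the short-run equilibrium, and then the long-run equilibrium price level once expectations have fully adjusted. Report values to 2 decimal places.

Short run: P = 124.06, Y = 1089.44. Long run: P = 105.44.

Short run: with Pᵉ = 148, SRAS is Y = 221 + 7P. Setting AD = SRAS gives 1985 = 16P, so P = 124.06 and Y = 2206 − 9P = 1089.44.
Output 1089.44 is below potential 1257, so over time expected prices fall and SRAS shifts right until Y returns to 1257.
Long run: Y = 1257 on the AD curve gives 1257 = 2206 − 9P, so P = 105.44.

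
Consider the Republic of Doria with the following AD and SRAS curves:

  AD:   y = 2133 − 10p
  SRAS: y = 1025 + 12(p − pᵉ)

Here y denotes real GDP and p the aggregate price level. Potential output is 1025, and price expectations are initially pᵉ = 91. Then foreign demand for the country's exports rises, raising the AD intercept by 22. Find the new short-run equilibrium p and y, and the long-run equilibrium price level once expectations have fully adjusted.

AD shifts right: new AD is y = 2155 − 10p. With pᵉ = 91, SRAS is y = 12p − 67.
Short run: 2155 − 10p = 12p − 67 gives 2222 = 22p, so p = 101 and y = 2155 − 10·101 = 1145.
y = 1145 is above potential 1025; expectations adjust and SRAS shifts left until y = 1025.
Long run: on the new AD curve, 1025 = 2155 − 10p gives p = 113.

Short run: p = 101, y = 1145. Long run: p = 113.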